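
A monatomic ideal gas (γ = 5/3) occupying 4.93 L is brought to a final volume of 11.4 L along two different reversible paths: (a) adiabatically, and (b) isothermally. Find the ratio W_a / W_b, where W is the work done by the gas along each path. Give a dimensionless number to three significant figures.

W_a / W_b ≈ 0.766

Path (a) adiabatic: W = P₁V₁(1 − (V₁/V₂)^(γ−1))/(γ−1) → W_a/(P₁V₁) = 0.6422.
Path (b) isothermal: W = P₁V₁ ln(V₂/V₁) → W_b/(P₁V₁) = 0.8383.
W_a / W_b = 0.6422 / 0.8383 = 0.7661.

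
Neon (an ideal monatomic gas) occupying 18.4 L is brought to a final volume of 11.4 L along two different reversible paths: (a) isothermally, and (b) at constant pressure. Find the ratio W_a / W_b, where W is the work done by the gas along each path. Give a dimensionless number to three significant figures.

Path (a) isothermal: W = P₁V₁ ln(V₂/V₁) → W_a/(P₁V₁) = -0.4787.
Path (b) isobaric: W = P₁(V₂ − V₁) → W_b/(P₁V₁) = -0.3804.
W_a / W_b = -0.4787 / -0.3804 = 1.258.

W_a / W_b ≈ 1.26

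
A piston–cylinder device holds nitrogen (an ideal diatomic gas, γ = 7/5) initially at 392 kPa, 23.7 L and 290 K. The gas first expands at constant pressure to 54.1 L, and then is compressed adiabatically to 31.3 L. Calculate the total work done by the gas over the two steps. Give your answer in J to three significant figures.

Step 1 (isobaric): W = PΔV = (392 kPa)(54.1 − 23.7 L) = 11917 J.
After step 1: P = 392 kPa, V = 54.1 L, T = 662 K.
Step 2 (adiabatic): W = (P₁V₁ − P₂V₂)/(γ−1) = (21207 − 26396)/0.4 = -12973 J.
W_total = 11917 − 12973 = -1056 J.

W_total ≈ -1060 J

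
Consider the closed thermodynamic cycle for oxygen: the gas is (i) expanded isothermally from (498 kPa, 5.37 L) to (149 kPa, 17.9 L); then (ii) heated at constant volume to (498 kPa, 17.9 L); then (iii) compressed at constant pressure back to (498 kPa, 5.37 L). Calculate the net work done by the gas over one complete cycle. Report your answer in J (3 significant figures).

W_net ≈ -3020 J

Leg (i): W = PᵢVᵢ ln(V_f/Vᵢ) = (2674) ln(17.9/5.37) = 3220 J.
Leg (ii): W = 0.
Leg (iii): W = PΔV = (498)(5.37 − 17.9) = -6240 J.
W_net = 3220 − 6240 = -3020 J.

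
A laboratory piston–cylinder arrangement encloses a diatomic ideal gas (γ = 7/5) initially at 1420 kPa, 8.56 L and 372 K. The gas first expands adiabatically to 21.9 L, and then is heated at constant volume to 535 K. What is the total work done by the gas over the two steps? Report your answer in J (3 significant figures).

Step 1 (adiabatic): W = (P₁V₁ − P₂V₂)/(γ−1) = (12155 − 8348)/0.4 = 9518 J.
Step 2 (isochoric): W = 0 (constant volume).
W_total = 9518 + 0 = 9518 J.

W_total ≈ 9520 J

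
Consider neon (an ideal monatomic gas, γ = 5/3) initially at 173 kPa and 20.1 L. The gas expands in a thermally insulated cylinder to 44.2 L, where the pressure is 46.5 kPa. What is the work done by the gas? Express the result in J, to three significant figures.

W ≈ 2130 J

Adiabatic: W = (P₁V₁ − P₂V₂)/(γ − 1) with γ = 5/3.
P₁V₁ = 3477 J, P₂V₂ = 2055 J.
W = (3477 − 2055) / 0.6667 = 2133 J.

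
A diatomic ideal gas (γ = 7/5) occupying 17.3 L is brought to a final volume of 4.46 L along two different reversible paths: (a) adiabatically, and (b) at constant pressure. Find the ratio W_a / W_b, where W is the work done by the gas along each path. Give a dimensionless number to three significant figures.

W_a / W_b ≈ 2.42

Path (a) adiabatic: W = P₁V₁(1 − (V₁/V₂)^(γ−1))/(γ−1) → W_a/(P₁V₁) = -1.8.
Path (b) isobaric: W = P₁(V₂ − V₁) → W_b/(P₁V₁) = -0.7422.
W_a / W_b = -1.8 / -0.7422 = 2.425.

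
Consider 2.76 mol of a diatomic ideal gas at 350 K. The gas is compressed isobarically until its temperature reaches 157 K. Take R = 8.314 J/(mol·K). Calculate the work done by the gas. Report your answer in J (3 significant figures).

W ≈ -4430 J

Isobaric: W = P ΔV = nR ΔT.
W = (2.76)(8.314)(157 − 350) = -4429 J.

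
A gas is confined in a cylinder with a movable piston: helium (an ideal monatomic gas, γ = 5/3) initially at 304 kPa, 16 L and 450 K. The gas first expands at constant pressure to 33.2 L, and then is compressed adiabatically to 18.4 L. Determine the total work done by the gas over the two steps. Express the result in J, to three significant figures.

Step 1 (isobaric): W = PΔV = (304 kPa)(33.2 − 16 L) = 5229 J.
After step 1: P = 304 kPa, V = 33.2 L, T = 933.8 K.
Step 2 (adiabatic): W = (P₁V₁ − P₂V₂)/(γ−1) = (10093 − 14959)/0.667 = -7299 J.
W_total = 5229 − 7299 = -2070 J.

W_total ≈ -2070 J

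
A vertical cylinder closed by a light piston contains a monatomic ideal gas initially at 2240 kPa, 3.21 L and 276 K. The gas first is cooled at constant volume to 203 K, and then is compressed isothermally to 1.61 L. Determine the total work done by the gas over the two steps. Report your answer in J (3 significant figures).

Step 1 (isochoric): W = 0 (constant volume).
After step 1: P = 1648 kPa (V unchanged).
Step 2 (isothermal): W = P₁V₁ ln(V₂/V₁) = (5289) ln(1.61/3.21) = -3649 J.
W_total = 0 − 3649 = -3649 J.

W_total ≈ -3650 J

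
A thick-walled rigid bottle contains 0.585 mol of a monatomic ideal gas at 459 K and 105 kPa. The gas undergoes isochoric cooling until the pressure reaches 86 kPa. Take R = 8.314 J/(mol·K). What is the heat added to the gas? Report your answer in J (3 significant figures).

Constant volume ⇒ W = 0, so Q = ΔU = nCᵥΔT with Cᵥ = 3R/2 = 12.47 J/(mol·K).
At constant V, T₂/T₁ = P₂/P₁ ⇒ ΔT = T₁(P₂/P₁ − 1) = 459·(86/105 − 1) = -83.06 K.
ΔU = (0.585)(12.47)(-83.06) = -605.9 J.

Q ≈ -606 J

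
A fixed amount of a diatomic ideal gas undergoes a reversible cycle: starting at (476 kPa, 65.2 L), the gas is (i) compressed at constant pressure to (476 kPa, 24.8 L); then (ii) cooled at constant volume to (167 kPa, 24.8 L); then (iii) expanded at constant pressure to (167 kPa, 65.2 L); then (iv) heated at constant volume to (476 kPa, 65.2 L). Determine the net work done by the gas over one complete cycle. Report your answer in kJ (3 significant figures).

W_net ≈ -12.5 kJ

Constant-volume legs do no work.
W(i) = (476)(24.8 − 65.2) = -19230 J; W(iii) = (167)(65.2 − 24.8) = 6747 J.
W_net = -19230 + 6747 = -12484 J (the counter-clockwise enclosed area).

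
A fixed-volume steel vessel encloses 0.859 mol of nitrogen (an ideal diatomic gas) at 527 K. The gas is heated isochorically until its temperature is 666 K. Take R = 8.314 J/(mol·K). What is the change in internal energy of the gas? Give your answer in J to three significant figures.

Constant volume ⇒ W = 0, so Q = ΔU = nCᵥΔT with Cᵥ = 5R/2 = 20.79 J/(mol·K).
ΔU = (0.859)(20.79)(666 − 527) = 2482 J.

ΔU ≈ 2480 J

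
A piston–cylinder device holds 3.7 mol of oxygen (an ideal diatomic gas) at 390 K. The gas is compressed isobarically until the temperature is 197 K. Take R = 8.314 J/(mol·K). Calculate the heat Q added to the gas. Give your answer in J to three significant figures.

Q ≈ -20800 J

Isobaric: W = nRΔT = (3.7)(8.314)(-193) = -5937 J.
ΔU = nCᵥΔT with Cᵥ = 5R/2: ΔU = (3.7)(20.79)(-193) = -14843 J.
Q = ΔU + W = -14843 − 5937 = -20780 J.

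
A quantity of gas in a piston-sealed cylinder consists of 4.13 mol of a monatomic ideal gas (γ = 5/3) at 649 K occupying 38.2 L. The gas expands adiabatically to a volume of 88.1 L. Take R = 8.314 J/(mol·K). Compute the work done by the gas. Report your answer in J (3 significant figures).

Adiabatic: TV^(γ−1) = const with γ = 5/3.
T₂ = T₁ (V₁/V₂)^(γ−1) = 649 × (38.2/88.1)^0.667 = 649 × 0.5729 = 371.8 K.
W_by = nCᵥ(T₁ − T₂) = (4.13)(12.47)(649 − 371.8) = 14278 J.

W ≈ 14300 J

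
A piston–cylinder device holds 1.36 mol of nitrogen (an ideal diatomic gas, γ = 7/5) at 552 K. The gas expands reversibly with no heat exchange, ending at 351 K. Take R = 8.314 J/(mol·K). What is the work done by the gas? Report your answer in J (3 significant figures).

W ≈ 5680 J

Adiabatic ⇒ Q = 0, so W_by = −ΔU = nCᵥ(T₁ − T₂).
Cᵥ = 5R/2 = 20.79 J/(mol·K).
W = (1.36)(20.79)(552 − 351) = 5682 J.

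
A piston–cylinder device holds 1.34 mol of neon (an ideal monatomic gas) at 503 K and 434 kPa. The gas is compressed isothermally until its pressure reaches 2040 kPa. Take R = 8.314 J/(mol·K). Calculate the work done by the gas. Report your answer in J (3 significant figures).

Isothermal process: W = nRT ln(V₂/V₁) = nRT ln(P₁/P₂).
W = (1.34)(8.314)(503) × ln(434/2040)
  = 5604 × ln(0.2127) = 5604 × -1.548
W_by_gas = -8673 J.

W ≈ -8670 J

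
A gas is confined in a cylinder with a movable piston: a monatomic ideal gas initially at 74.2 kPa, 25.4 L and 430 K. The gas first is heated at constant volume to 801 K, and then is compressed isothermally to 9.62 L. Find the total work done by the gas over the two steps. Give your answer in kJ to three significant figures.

Step 1 (isochoric): W = 0 (constant volume).
After step 1: P = 138.2 kPa (V unchanged).
Step 2 (isothermal): W = P₁V₁ ln(V₂/V₁) = (3511) ln(9.62/25.4) = -3409 J.
W_total = 0 − 3409 = -3409 J.

W_total ≈ -3.41 kJ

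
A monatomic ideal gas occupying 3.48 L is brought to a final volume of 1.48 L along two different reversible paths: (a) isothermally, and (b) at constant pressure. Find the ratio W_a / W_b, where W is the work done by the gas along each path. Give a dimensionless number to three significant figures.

Path (a) isothermal: W = P₁V₁ ln(V₂/V₁) → W_a/(P₁V₁) = -0.855.
Path (b) isobaric: W = P₁(V₂ − V₁) → W_b/(P₁V₁) = -0.5747.
W_a / W_b = -0.855 / -0.5747 = 1.488.

W_a / W_b ≈ 1.49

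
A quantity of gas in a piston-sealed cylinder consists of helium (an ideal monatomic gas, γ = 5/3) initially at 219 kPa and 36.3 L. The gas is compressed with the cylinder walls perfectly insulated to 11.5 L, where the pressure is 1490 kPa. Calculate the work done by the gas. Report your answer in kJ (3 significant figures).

Adiabatic: W = (P₁V₁ − P₂V₂)/(γ − 1) with γ = 5/3.
P₁V₁ = 7950 J, P₂V₂ = 17135 J.
W = (7950 − 17135) / 0.6667 = -13778 J.

W ≈ -13.8 kJ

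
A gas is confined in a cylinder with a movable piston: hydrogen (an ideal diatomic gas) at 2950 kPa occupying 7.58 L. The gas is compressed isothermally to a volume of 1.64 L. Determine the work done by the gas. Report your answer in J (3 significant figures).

W ≈ -34200 J

Isothermal: W = nRT ln(V₂/V₁) = P₁V₁ ln(V₂/V₁).
P₁V₁ = (2950 kPa)(7.58 L) = 22361 J.
W = 22361 × ln(1.64/7.58) = 22361 × -1.531
W_by_gas = -34231 J.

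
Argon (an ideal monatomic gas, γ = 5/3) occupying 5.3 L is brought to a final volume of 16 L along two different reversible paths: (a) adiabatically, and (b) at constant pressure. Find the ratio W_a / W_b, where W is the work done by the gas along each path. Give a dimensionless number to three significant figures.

W_a / W_b ≈ 0.387

Path (a) adiabatic: W = P₁V₁(1 − (V₁/V₂)^(γ−1))/(γ−1) → W_a/(P₁V₁) = 0.7819.
Path (b) isobaric: W = P₁(V₂ − V₁) → W_b/(P₁V₁) = 2.019.
W_a / W_b = 0.7819 / 2.019 = 0.3873.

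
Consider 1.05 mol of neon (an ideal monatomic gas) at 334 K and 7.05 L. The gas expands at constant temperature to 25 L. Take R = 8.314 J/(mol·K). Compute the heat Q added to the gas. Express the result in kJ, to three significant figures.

Q ≈ 3.69 kJ

Isothermal ⇒ ΔU = 0, so Q = W = nRT ln(V₂/V₁).
Q = (1.05)(8.314)(334) ln(25/7.05) = 2916 × 1.266 = 3691 J.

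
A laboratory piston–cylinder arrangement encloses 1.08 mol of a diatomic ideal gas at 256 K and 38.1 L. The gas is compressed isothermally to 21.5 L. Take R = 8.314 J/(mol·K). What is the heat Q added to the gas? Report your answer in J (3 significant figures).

Isothermal ⇒ ΔU = 0, so Q = W = nRT ln(V₂/V₁).
Q = (1.08)(8.314)(256) ln(21.5/38.1) = 2299 × -0.5722 = -1315 J.

Q ≈ -1320 J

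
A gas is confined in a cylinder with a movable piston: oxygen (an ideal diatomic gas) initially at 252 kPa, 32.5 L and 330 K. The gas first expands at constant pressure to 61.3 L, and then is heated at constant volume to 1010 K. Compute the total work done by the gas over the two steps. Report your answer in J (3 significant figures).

W_total ≈ 7260 J

Step 1 (isobaric): W = PΔV = (252 kPa)(61.3 − 32.5 L) = 7258 J.
Step 2 (isochoric): W = 0 (constant volume).
W_total = 7258 + 0 = 7258 J.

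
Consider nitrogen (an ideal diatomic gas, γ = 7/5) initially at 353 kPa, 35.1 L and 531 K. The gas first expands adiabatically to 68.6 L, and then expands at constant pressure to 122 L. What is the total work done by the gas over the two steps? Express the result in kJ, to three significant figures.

Step 1 (adiabatic): W = (P₁V₁ − P₂V₂)/(γ−1) = (12390 − 9477)/0.4 = 7283 J.
After step 1: P = 138.2 kPa, V = 68.6 L, T = 406.2 K.
Step 2 (isobaric): W = PΔV = (138.2 kPa)(122 − 68.6 L) = 7377 J.
W_total = 7283 + 7377 = 14660 J.

W_total ≈ 14.7 kJ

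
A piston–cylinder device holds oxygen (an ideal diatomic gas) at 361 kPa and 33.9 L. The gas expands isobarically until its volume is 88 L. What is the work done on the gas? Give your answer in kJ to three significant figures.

Isobaric: W = P ΔV.
W = (361 kPa)(88 − 33.9 L) = (361)(54.1) = 19530 J.
Work on gas = −W_by = -19530 J.

W ≈ -19.5 kJ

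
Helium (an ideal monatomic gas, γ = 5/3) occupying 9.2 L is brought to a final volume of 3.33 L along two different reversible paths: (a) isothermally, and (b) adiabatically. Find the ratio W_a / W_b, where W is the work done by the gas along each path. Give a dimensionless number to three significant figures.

W_a / W_b ≈ 0.699

Path (a) isothermal: W = P₁V₁ ln(V₂/V₁) → W_a/(P₁V₁) = -1.016.
Path (b) adiabatic: W = P₁V₁(1 − (V₁/V₂)^(γ−1))/(γ−1) → W_b/(P₁V₁) = -1.453.
W_a / W_b = -1.016 / -1.453 = 0.6992.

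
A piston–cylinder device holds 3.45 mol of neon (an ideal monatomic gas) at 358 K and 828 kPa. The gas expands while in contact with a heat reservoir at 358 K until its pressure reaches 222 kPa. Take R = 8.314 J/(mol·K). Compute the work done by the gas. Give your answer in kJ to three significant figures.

W ≈ 13.5 kJ

Isothermal process: W = nRT ln(V₂/V₁) = nRT ln(P₁/P₂).
W = (3.45)(8.314)(358) × ln(828/222)
  = 10269 × ln(3.73) = 10269 × 1.316
W_by_gas = 13517 J.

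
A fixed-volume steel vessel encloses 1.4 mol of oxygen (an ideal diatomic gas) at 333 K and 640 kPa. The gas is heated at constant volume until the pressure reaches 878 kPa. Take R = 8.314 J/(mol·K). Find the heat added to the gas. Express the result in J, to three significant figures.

Q ≈ 3600 J

Constant volume ⇒ W = 0, so Q = ΔU = nCᵥΔT with Cᵥ = 5R/2 = 20.79 J/(mol·K).
At constant V, T₂/T₁ = P₂/P₁ ⇒ ΔT = T₁(P₂/P₁ − 1) = 333·(878/640 − 1) = 123.8 K.
ΔU = (1.4)(20.79)(123.8) = 3603 J.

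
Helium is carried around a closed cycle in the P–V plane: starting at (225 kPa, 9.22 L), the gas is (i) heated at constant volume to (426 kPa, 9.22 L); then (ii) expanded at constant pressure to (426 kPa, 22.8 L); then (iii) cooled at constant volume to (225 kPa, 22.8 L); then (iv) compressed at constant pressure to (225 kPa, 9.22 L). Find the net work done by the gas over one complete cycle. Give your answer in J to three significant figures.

Constant-volume legs do no work.
W(ii) = (426)(22.8 − 9.22) = 5785 J; W(iv) = (225)(9.22 − 22.8) = -3056 J.
W_net = 5785 − 3056 = 2730 J (the clockwise enclosed area).

W_net ≈ 2730 J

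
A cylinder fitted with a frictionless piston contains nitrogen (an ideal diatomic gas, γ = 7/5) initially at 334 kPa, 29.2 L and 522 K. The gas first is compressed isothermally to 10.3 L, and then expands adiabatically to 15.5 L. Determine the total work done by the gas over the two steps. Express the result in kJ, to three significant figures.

Step 1 (isothermal): W = P₁V₁ ln(V₂/V₁) = (9753) ln(10.3/29.2) = -10163 J.
After step 1: P = 946.9 kPa, V = 10.3 L, T = 522 K.
Step 2 (adiabatic): W = (P₁V₁ − P₂V₂)/(γ−1) = (9753 − 8282)/0.4 = 3677 J.
W_total = -10163 + 3677 = -6485 J.

W_total ≈ -6.49 kJ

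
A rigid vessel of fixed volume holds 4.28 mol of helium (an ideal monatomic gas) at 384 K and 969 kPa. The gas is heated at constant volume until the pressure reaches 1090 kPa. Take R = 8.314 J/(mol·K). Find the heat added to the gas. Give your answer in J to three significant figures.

Q ≈ 2560 J

Constant volume ⇒ W = 0, so Q = ΔU = nCᵥΔT with Cᵥ = 3R/2 = 12.47 J/(mol·K).
At constant V, T₂/T₁ = P₂/P₁ ⇒ ΔT = T₁(P₂/P₁ − 1) = 384·(1090/969 − 1) = 47.95 K.
ΔU = (4.28)(12.47)(47.95) = 2559 J.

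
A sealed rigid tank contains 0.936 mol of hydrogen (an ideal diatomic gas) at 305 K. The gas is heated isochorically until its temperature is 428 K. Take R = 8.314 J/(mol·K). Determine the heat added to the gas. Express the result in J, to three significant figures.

Constant volume ⇒ W = 0, so Q = ΔU = nCᵥΔT with Cᵥ = 5R/2 = 20.79 J/(mol·K).
ΔU = (0.936)(20.79)(428 − 305) = 2393 J.

Q ≈ 2390 J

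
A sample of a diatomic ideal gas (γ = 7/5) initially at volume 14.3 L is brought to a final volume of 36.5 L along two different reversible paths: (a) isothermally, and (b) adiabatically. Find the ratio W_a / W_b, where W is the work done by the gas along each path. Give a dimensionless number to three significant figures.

Path (a) isothermal: W = P₁V₁ ln(V₂/V₁) → W_a/(P₁V₁) = 0.9371.
Path (b) adiabatic: W = P₁V₁(1 − (V₁/V₂)^(γ−1))/(γ−1) → W_b/(P₁V₁) = 0.7815.
W_a / W_b = 0.9371 / 0.7815 = 1.199.

W_a / W_b ≈ 1.20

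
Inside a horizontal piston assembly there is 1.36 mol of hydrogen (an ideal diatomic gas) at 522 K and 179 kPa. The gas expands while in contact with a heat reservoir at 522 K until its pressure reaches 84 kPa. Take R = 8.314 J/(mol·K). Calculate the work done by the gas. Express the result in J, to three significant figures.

Isothermal process: W = nRT ln(V₂/V₁) = nRT ln(P₁/P₂).
W = (1.36)(8.314)(522) × ln(179/84)
  = 5902 × ln(2.131) = 5902 × 0.7566
W_by_gas = 4465 J.

W ≈ 4470 J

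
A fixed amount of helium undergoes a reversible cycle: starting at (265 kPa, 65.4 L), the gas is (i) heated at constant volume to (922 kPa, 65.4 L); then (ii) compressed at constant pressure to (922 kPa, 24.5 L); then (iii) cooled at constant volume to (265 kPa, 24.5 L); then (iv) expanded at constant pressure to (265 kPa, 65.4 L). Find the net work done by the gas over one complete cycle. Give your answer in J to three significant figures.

Constant-volume legs do no work.
W(ii) = (922)(24.5 − 65.4) = -37710 J; W(iv) = (265)(65.4 − 24.5) = 10839 J.
W_net = -37710 + 10839 = -26871 J (the counter-clockwise enclosed area).

W_net ≈ -26900 J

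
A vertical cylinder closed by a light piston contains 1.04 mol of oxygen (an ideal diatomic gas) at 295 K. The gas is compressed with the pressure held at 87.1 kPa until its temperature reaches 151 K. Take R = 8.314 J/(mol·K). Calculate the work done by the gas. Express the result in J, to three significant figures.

W ≈ -1250 J

Isobaric: W = P ΔV = nR ΔT.
W = (1.04)(8.314)(151 − 295) = -1245 J.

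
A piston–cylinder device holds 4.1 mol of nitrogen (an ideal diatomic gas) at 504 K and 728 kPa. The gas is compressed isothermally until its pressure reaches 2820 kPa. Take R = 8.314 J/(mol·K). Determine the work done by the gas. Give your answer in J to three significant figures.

Isothermal process: W = nRT ln(V₂/V₁) = nRT ln(P₁/P₂).
W = (4.1)(8.314)(504) × ln(728/2820)
  = 17180 × ln(0.2582) = 17180 × -1.354
W_by_gas = -23265 J.

W ≈ -23300 J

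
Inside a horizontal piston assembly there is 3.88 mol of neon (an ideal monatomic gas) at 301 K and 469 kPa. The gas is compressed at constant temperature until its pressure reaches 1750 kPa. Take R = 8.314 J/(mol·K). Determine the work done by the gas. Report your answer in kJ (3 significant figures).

W ≈ -12.8 kJ

Isothermal process: W = nRT ln(V₂/V₁) = nRT ln(P₁/P₂).
W = (3.88)(8.314)(301) × ln(469/1750)
  = 9710 × ln(0.268) = 9710 × -1.317
W_by_gas = -12785 J.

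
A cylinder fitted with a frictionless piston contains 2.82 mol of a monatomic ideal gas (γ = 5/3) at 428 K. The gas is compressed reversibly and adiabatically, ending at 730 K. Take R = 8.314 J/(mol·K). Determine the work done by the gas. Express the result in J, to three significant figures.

W ≈ -10600 J

Adiabatic ⇒ Q = 0, so W_by = −ΔU = nCᵥ(T₁ − T₂).
Cᵥ = 3R/2 = 12.47 J/(mol·K).
W = (2.82)(12.47)(428 − 730) = -10621 J.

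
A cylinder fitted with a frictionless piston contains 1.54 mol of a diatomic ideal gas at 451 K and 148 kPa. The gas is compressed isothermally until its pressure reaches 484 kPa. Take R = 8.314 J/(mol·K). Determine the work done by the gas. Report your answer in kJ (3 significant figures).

Isothermal process: W = nRT ln(V₂/V₁) = nRT ln(P₁/P₂).
W = (1.54)(8.314)(451) × ln(148/484)
  = 5774 × ln(0.3058) = 5774 × -1.185
W_by_gas = -6842 J.

W ≈ -6.84 kJ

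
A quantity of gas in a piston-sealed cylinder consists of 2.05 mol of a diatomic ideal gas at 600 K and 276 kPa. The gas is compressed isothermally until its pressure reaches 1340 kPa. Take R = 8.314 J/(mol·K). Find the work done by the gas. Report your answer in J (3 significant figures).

W ≈ -16200 J

Isothermal process: W = nRT ln(V₂/V₁) = nRT ln(P₁/P₂).
W = (2.05)(8.314)(600) × ln(276/1340)
  = 10226 × ln(0.206) = 10226 × -1.58
W_by_gas = -16158 J.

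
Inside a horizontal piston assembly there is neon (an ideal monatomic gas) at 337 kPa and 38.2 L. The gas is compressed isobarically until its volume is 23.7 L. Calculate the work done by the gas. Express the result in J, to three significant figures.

Isobaric: W = P ΔV.
W = (337 kPa)(23.7 − 38.2 L) = (337)(-14.5) = -4887 J.

W ≈ -4890 J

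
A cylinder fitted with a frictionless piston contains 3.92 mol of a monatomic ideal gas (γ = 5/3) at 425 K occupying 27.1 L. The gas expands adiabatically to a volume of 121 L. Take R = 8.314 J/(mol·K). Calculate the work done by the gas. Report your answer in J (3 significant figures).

W ≈ 13100 J

Adiabatic: TV^(γ−1) = const with γ = 5/3.
T₂ = T₁ (V₁/V₂)^(γ−1) = 425 × (27.1/121)^0.667 = 425 × 0.3688 = 156.7 K.
W_by = nCᵥ(T₁ − T₂) = (3.92)(12.47)(425 − 156.7) = 13114 J.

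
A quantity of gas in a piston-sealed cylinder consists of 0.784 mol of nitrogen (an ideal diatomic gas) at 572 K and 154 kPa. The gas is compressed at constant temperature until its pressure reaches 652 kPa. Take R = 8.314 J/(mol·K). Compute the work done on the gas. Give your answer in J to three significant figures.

Isothermal process: W = nRT ln(V₂/V₁) = nRT ln(P₁/P₂).
W = (0.784)(8.314)(572) × ln(154/652)
  = 3728 × ln(0.2362) = 3728 × -1.443
W_by_gas = -5380 J; work on gas = −W_by = 5380 J.

W ≈ 5380 J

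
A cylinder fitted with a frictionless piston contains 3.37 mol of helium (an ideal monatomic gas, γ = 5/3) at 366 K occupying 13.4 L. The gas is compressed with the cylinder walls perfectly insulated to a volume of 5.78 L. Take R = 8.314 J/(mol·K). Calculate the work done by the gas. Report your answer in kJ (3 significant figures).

W ≈ -11.6 kJ

Adiabatic: TV^(γ−1) = const with γ = 5/3.
T₂ = T₁ (V₁/V₂)^(γ−1) = 366 × (13.4/5.78)^0.667 = 366 × 1.752 = 641.1 K.
W_by = nCᵥ(T₁ − T₂) = (3.37)(12.47)(366 − 641.1) = -11562 J.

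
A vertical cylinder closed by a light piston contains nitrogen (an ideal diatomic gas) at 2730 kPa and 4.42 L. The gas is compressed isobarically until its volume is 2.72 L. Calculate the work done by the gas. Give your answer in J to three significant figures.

W ≈ -4640 J

Isobaric: W = P ΔV.
W = (2730 kPa)(2.72 − 4.42 L) = (2730)(-1.7) = -4641 J.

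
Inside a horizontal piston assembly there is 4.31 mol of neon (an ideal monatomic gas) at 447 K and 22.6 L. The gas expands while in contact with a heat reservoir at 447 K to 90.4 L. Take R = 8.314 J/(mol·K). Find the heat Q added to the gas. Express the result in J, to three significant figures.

Isothermal ⇒ ΔU = 0, so Q = W = nRT ln(V₂/V₁).
Q = (4.31)(8.314)(447) ln(90.4/22.6) = 16018 × 1.386 = 22205 J.

Q ≈ 22200 J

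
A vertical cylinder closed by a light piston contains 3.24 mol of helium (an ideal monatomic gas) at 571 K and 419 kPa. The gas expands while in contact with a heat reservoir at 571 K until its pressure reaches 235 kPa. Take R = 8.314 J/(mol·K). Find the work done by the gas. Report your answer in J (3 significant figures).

W ≈ 8890 J

Isothermal process: W = nRT ln(V₂/V₁) = nRT ln(P₁/P₂).
W = (3.24)(8.314)(571) × ln(419/235)
  = 15381 × ln(1.783) = 15381 × 0.5783
W_by_gas = 8895 J.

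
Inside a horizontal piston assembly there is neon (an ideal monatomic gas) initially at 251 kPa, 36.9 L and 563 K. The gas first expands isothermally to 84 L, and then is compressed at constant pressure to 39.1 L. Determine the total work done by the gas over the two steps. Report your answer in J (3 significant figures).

W_total ≈ 2670 J

Step 1 (isothermal): W = P₁V₁ ln(V₂/V₁) = (9262) ln(84/36.9) = 7619 J.
After step 1: P = 110.3 kPa, V = 84 L, T = 563 K.
Step 2 (isobaric): W = PΔV = (110.3 kPa)(39.1 − 84 L) = -4951 J.
W_total = 7619 − 4951 = 2668 J.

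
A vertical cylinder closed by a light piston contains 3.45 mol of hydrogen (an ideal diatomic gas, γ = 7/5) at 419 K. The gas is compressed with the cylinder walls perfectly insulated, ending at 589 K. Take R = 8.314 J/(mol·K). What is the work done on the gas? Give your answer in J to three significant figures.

Adiabatic ⇒ Q = 0, so W_by = −ΔU = nCᵥ(T₁ − T₂).
Cᵥ = 5R/2 = 20.79 J/(mol·K).
W = (3.45)(20.79)(419 − 589) = -12190 J.
Work on gas = −W_by = 12190 J.

W ≈ 12200 J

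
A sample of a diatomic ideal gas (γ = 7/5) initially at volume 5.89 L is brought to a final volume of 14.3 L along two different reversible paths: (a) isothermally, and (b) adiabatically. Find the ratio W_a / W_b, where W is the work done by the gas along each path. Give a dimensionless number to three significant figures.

W_a / W_b ≈ 1.19

Path (a) isothermal: W = P₁V₁ ln(V₂/V₁) → W_a/(P₁V₁) = 0.887.
Path (b) adiabatic: W = P₁V₁(1 − (V₁/V₂)^(γ−1))/(γ−1) → W_b/(P₁V₁) = 0.7467.
W_a / W_b = 0.887 / 0.7467 = 1.188.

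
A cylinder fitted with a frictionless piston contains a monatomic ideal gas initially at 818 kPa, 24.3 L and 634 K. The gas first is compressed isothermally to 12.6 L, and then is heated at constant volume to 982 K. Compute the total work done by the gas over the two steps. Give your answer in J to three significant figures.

W_total ≈ -13100 J

Step 1 (isothermal): W = P₁V₁ ln(V₂/V₁) = (19877) ln(12.6/24.3) = -13055 J.
Step 2 (isochoric): W = 0 (constant volume).
W_total = -13055 + 0 = -13055 J.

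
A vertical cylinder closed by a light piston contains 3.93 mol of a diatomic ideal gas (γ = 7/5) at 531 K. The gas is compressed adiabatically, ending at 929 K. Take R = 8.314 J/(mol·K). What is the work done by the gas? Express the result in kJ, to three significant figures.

Adiabatic ⇒ Q = 0, so W_by = −ΔU = nCᵥ(T₁ − T₂).
Cᵥ = 5R/2 = 20.79 J/(mol·K).
W = (3.93)(20.79)(531 − 929) = -32511 J.

W ≈ -32.5 kJ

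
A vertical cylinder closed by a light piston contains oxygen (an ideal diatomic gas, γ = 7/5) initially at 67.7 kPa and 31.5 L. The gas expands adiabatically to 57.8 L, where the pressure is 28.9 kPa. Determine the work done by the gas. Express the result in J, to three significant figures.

Adiabatic: W = (P₁V₁ − P₂V₂)/(γ − 1) with γ = 7/5.
P₁V₁ = 2133 J, P₂V₂ = 1670 J.
W = (2133 − 1670) / 0.4 = 1155 J.

W ≈ 1160 J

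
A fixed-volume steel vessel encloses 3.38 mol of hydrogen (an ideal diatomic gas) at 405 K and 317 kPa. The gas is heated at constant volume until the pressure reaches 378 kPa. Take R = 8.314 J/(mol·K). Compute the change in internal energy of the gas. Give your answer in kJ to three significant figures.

Constant volume ⇒ W = 0, so Q = ΔU = nCᵥΔT with Cᵥ = 5R/2 = 20.79 J/(mol·K).
At constant V, T₂/T₁ = P₂/P₁ ⇒ ΔT = T₁(P₂/P₁ − 1) = 405·(378/317 − 1) = 77.93 K.
ΔU = (3.38)(20.79)(77.93) = 5475 J.

ΔU ≈ 5.48 kJ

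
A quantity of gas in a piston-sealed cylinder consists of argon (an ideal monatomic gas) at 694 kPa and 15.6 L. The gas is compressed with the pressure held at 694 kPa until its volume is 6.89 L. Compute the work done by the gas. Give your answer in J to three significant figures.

W ≈ -6040 J

Isobaric: W = P ΔV.
W = (694 kPa)(6.89 − 15.6 L) = (694)(-8.71) = -6045 J.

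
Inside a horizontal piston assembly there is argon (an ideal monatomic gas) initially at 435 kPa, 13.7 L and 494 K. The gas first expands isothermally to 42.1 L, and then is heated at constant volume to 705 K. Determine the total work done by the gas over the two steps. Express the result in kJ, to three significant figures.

Step 1 (isothermal): W = P₁V₁ ln(V₂/V₁) = (5960) ln(42.1/13.7) = 6690 J.
Step 2 (isochoric): W = 0 (constant volume).
W_total = 6690 + 0 = 6690 J.

W_total ≈ 6.69 kJ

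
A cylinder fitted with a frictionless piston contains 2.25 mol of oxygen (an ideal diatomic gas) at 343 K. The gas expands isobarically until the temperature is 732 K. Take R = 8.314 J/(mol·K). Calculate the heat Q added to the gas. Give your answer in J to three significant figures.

Isobaric: W = nRΔT = (2.25)(8.314)(389) = 7277 J.
ΔU = nCᵥΔT with Cᵥ = 5R/2: ΔU = (2.25)(20.79)(389) = 18192 J.
Q = ΔU + W = 18192 + 7277 = 25469 J.

Q ≈ 25500 J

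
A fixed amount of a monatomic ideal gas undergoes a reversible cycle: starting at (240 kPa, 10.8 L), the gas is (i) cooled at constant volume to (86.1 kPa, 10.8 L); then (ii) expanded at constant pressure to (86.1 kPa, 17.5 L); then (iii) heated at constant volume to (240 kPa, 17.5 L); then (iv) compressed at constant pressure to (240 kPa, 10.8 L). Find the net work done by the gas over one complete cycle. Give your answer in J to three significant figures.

W_net ≈ -1030 J

Constant-volume legs do no work.
W(ii) = (86.1)(17.5 − 10.8) = 576.9 J; W(iv) = (240)(10.8 − 17.5) = -1608 J.
W_net = 576.9 − 1608 = -1031 J (the counter-clockwise enclosed area).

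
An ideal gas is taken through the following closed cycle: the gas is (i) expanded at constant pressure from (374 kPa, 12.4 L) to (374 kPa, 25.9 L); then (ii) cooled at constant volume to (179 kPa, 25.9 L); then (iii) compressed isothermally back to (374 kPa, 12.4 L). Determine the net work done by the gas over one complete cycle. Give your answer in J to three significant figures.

Leg (i): W = PΔV = (374)(25.9 − 12.4) = 5049 J.
Leg (ii): W = 0.
Leg (iii): W = PᵢVᵢ ln(V_f/Vᵢ) = (4636) ln(12.4/25.9) = -3415 J.
W_net = 5049 − 3415 = 1634 J.

W_net ≈ 1630 J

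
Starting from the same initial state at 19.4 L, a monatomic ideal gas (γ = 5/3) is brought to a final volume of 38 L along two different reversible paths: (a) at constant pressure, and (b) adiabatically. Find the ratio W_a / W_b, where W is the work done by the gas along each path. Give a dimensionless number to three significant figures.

Path (a) isobaric: W = P₁(V₂ − V₁) → W_a/(P₁V₁) = 0.9588.
Path (b) adiabatic: W = P₁V₁(1 − (V₁/V₂)^(γ−1))/(γ−1) → W_b/(P₁V₁) = 0.5418.
W_a / W_b = 0.9588 / 0.5418 = 1.769.

W_a / W_b ≈ 1.77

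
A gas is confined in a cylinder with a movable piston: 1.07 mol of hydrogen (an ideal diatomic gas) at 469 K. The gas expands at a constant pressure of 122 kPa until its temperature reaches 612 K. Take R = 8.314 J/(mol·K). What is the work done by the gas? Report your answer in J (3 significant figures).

Isobaric: W = P ΔV = nR ΔT.
W = (1.07)(8.314)(612 − 469) = 1272 J.

W ≈ 1270 J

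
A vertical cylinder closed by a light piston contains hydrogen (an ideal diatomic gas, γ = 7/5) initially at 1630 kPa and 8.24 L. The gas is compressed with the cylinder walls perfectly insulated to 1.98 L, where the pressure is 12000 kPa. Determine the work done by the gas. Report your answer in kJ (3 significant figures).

Adiabatic: W = (P₁V₁ − P₂V₂)/(γ − 1) with γ = 7/5.
P₁V₁ = 13431 J, P₂V₂ = 23760 J.
W = (13431 − 23760) / 0.4 = -25822 J.

W ≈ -25.8 kJ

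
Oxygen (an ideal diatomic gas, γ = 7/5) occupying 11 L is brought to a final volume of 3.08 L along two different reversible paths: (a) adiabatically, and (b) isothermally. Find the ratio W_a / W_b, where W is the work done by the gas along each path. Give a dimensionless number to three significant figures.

W_a / W_b ≈ 1.30

Path (a) adiabatic: W = P₁V₁(1 − (V₁/V₂)^(γ−1))/(γ−1) → W_a/(P₁V₁) = -1.66.
Path (b) isothermal: W = P₁V₁ ln(V₂/V₁) → W_b/(P₁V₁) = -1.273.
W_a / W_b = -1.66 / -1.273 = 1.304.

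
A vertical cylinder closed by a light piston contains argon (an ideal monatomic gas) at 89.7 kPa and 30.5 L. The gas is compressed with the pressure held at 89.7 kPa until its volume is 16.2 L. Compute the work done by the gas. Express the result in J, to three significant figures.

Isobaric: W = P ΔV.
W = (89.7 kPa)(16.2 − 30.5 L) = (89.7)(-14.3) = -1283 J.

W ≈ -1280 J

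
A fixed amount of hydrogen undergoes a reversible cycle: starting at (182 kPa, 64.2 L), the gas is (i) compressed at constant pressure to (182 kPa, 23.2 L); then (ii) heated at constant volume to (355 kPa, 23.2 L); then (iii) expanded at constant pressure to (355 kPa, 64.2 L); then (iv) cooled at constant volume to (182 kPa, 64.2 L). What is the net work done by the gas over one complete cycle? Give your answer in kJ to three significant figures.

Constant-volume legs do no work.
W(i) = (182)(23.2 − 64.2) = -7462 J; W(iii) = (355)(64.2 − 23.2) = 14555 J.
W_net = -7462 + 14555 = 7093 J (the clockwise enclosed area).

W_net ≈ 7.09 kJ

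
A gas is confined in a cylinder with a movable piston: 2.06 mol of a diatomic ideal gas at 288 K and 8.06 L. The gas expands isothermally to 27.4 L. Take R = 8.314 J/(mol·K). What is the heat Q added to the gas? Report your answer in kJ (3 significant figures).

Isothermal ⇒ ΔU = 0, so Q = W = nRT ln(V₂/V₁).
Q = (2.06)(8.314)(288) ln(27.4/8.06) = 4933 × 1.224 = 6036 J.

Q ≈ 6.04 kJ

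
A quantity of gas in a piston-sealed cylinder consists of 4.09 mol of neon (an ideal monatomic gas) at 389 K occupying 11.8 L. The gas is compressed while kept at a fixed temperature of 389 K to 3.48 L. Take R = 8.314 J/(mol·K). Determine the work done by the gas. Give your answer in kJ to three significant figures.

W ≈ -16.2 kJ

Isothermal: W = nRT ln(V₂/V₁).
W = (4.09)(8.314)(389) × ln(3.48/11.8)
  = 13228 × -1.221
W_by_gas = -16152 J.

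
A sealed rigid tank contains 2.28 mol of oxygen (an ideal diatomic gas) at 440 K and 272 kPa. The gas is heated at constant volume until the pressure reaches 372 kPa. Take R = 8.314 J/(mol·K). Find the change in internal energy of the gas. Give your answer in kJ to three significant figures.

Constant volume ⇒ W = 0, so Q = ΔU = nCᵥΔT with Cᵥ = 5R/2 = 20.79 J/(mol·K).
At constant V, T₂/T₁ = P₂/P₁ ⇒ ΔT = T₁(P₂/P₁ − 1) = 440·(372/272 − 1) = 161.8 K.
ΔU = (2.28)(20.79)(161.8) = 7666 J.

ΔU ≈ 7.67 kJ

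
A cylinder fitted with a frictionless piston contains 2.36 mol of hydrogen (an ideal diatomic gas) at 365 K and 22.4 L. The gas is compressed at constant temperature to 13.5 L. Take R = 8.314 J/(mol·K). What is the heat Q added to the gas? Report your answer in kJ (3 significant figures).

Q ≈ -3.63 kJ

Isothermal ⇒ ΔU = 0, so Q = W = nRT ln(V₂/V₁).
Q = (2.36)(8.314)(365) ln(13.5/22.4) = 7162 × -0.5064 = -3626 J.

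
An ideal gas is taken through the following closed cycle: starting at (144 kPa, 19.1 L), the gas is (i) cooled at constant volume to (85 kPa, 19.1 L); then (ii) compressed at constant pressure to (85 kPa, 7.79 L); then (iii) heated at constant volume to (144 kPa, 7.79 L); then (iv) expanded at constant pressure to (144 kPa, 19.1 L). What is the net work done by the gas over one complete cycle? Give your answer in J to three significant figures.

W_net ≈ 667 J

Constant-volume legs do no work.
W(ii) = (85)(7.79 − 19.1) = -961.4 J; W(iv) = (144)(19.1 − 7.79) = 1629 J.
W_net = -961.4 + 1629 = 667.3 J (the clockwise enclosed area).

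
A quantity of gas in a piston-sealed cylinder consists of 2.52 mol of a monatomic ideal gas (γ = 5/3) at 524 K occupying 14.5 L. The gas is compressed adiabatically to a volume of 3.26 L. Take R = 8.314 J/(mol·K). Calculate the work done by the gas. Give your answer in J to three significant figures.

W ≈ -28100 J

Adiabatic: TV^(γ−1) = const with γ = 5/3.
T₂ = T₁ (V₁/V₂)^(γ−1) = 524 × (14.5/3.26)^0.667 = 524 × 2.705 = 1417 K.
W_by = nCᵥ(T₁ − T₂) = (2.52)(12.47)(524 − 1417) = -28071 J.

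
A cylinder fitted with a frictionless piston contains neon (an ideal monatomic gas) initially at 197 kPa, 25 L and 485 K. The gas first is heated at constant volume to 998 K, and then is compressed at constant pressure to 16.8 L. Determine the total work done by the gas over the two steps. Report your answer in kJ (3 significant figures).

W_total ≈ -3.32 kJ

Step 1 (isochoric): W = 0 (constant volume).
After step 1: P = 405.4 kPa (V unchanged).
Step 2 (isobaric): W = PΔV = (405.4 kPa)(16.8 − 25 L) = -3324 J.
W_total = 0 − 3324 = -3324 J.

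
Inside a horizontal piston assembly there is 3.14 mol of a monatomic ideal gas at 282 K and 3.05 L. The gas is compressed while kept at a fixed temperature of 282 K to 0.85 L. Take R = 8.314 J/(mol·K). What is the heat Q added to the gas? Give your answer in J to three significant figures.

Isothermal ⇒ ΔU = 0, so Q = W = nRT ln(V₂/V₁).
Q = (3.14)(8.314)(282) ln(0.85/3.05) = 7362 × -1.278 = -9406 J.

Q ≈ -9410 J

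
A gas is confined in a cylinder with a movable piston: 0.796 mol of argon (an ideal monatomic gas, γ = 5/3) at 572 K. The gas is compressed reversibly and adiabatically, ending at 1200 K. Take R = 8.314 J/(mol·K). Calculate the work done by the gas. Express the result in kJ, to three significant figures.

W ≈ -6.23 kJ

Adiabatic ⇒ Q = 0, so W_by = −ΔU = nCᵥ(T₁ − T₂).
Cᵥ = 3R/2 = 12.47 J/(mol·K).
W = (0.796)(12.47)(572 − 1200) = -6234 J.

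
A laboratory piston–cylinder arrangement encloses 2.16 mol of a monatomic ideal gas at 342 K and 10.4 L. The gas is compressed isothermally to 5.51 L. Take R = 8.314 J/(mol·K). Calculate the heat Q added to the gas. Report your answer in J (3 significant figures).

Q ≈ -3900 J

Isothermal ⇒ ΔU = 0, so Q = W = nRT ln(V₂/V₁).
Q = (2.16)(8.314)(342) ln(5.51/10.4) = 6142 × -0.6352 = -3901 J.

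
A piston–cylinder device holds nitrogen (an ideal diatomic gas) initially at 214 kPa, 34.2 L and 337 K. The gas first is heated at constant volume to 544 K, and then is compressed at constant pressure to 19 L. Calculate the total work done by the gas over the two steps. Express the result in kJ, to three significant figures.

Step 1 (isochoric): W = 0 (constant volume).
After step 1: P = 345.4 kPa (V unchanged).
Step 2 (isobaric): W = PΔV = (345.4 kPa)(19 − 34.2 L) = -5251 J.
W_total = 0 − 5251 = -5251 J.

W_total ≈ -5.25 kJ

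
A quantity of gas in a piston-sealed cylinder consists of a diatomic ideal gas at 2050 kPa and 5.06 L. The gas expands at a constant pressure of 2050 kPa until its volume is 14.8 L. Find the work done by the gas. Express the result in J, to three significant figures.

W ≈ 20000 J

Isobaric: W = P ΔV.
W = (2050 kPa)(14.8 − 5.06 L) = (2050)(9.74) = 19967 J.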